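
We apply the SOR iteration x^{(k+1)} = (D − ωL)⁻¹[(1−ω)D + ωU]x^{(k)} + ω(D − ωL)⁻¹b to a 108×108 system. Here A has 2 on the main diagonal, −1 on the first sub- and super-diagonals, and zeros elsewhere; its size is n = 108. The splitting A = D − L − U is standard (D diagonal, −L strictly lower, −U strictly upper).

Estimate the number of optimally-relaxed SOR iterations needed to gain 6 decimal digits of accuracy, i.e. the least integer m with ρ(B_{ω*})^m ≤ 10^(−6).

[ρ_J] n=108: ρ(B_J) = cos(π/(n+1)) = cos(π/109) = 0.9995847.
1 − cos²(π/109) = sin²(π/109) ⇒ √(1−ρ_J²) = sin(π/109) = 0.0288180.
[ω*] 2 ÷ (1 + 0.0288180) = 2 ÷ 1.0288180 = 1.9439784.
At ω = 1.9439784 every |λ(B_ω)| = ω−1, so ρ_SOR = 0.9439784.
Need (0.9439784)^m ≤ 10^(−6): m ≥ 6·ln10/|ln 0.9439784| = 13.8155/0.057652 = 239.636 ⇒ m = 240.

m = 240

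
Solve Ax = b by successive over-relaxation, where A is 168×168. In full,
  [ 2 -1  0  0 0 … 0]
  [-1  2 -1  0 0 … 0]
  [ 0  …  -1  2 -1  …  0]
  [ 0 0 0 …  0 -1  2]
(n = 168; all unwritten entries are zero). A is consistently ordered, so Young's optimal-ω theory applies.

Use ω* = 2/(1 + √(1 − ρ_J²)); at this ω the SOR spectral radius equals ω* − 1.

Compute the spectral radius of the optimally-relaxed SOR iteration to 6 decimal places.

ρ_SOR = 0.963502

B_J for the 168×168 system has eigenvalues cos(kπ/169); ρ_J = cos(π/169) = 0.999827.
√(1−ρ_J²) = |sin(π/169)| = 0.0185882
[ω*] 2 ÷ (1 + 0.0185882) = 2 ÷ 1.0185882 = 1.963502.
ρ_SOR = ω* − 1 = 1.963502 − 1 = 0.963502.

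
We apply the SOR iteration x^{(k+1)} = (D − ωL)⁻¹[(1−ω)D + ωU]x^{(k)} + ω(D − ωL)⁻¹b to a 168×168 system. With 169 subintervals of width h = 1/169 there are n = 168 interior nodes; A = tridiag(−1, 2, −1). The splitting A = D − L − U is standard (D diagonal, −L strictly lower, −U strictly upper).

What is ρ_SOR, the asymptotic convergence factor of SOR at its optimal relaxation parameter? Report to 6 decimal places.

With n=168, ρ(Jacobi) = cos(π/169) = 0.999827.
1 − cos²(π/169) = sin²(π/169) ⇒ √(1−ρ_J²) = sin(π/169) = 0.0185882.
[ω*] 2 ÷ (1 + 0.0185882) = 2 ÷ 1.0185882 = 1.963502.
ρ_SOR = ω* − 1 ≈ 0.963502.

ρ_SOR = 0.963502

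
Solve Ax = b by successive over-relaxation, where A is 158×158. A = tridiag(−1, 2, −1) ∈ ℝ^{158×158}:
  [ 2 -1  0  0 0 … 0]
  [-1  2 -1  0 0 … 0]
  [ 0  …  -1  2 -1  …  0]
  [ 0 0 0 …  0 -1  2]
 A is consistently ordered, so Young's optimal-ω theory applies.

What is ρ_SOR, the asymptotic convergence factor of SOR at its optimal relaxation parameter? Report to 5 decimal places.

ρ_SOR = 0.96125

B_J for the 158×158 system has eigenvalues cos(kπ/159); ρ_J = cos(π/159) = 0.99980.
√(1−ρ_J²) = |sin(π/159)| = 0.019757
So ω* = 2/1.019757 = 1.96125 (Young).
[ρ_SOR] ω* − 1 = 0.96125.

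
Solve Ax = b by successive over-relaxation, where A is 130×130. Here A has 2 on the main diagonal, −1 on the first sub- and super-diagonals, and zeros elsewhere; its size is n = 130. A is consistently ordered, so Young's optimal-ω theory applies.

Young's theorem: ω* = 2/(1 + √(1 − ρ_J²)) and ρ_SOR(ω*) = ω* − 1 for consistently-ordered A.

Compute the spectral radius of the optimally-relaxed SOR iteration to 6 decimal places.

ρ_J = max_k |cos(kπ/131)| = cos(π/131) = 0.999712
√(1−ρ_J²) simplifies to sin(π/131) = 0.0239793.
So ω* = 2/1.0239793 = 1.953164 (Young).
ρ_SOR = ω* − 1 ≈ 0.953164.

ρ_SOR = 0.953164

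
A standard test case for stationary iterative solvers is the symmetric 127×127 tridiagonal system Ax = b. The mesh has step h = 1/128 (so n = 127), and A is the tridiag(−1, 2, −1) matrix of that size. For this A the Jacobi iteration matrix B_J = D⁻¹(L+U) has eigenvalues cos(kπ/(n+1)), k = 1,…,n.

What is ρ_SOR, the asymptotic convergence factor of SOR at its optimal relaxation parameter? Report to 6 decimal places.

ρ_SOR = 0.952093

spectrum of D⁻¹(L+U) = {cos(kπ/128) : 1≤k≤127}; ρ_J = cos(π/128) = 0.999699.
√(1 − cos²(π/128)) = sin(π/128) ≈ 0.0245412.
[ω*] 2 ÷ (1 + 0.0245412) = 2 ÷ 1.0245412 = 1.952093.
Hence ρ(B_{ω*}) = 1.952093 − 1 = 0.952093.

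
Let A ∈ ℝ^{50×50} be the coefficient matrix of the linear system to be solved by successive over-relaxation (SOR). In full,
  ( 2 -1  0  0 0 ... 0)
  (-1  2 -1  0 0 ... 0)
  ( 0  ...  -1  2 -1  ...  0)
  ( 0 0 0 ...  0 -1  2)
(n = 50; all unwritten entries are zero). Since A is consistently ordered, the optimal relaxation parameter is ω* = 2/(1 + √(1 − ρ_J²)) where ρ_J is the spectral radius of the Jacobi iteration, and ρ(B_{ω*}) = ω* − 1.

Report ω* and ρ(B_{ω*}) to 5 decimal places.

ω* = 1.88402, ρ_SOR = 0.88402

B_J for the 50×50 system has eigenvalues cos(kπ/51); ρ_J = cos(π/51) = 0.99810.
1 − cos²(π/51) = sin²(π/51) ⇒ √(1−ρ_J²) = sin(π/51) = 0.061561.
ω* = 2 / (1 + 0.061561) = 2 / 1.061561 ≈ 1.88402.
At ω = 1.88402 every |λ(B_ω)| = ω−1, so ρ_SOR = 0.88402.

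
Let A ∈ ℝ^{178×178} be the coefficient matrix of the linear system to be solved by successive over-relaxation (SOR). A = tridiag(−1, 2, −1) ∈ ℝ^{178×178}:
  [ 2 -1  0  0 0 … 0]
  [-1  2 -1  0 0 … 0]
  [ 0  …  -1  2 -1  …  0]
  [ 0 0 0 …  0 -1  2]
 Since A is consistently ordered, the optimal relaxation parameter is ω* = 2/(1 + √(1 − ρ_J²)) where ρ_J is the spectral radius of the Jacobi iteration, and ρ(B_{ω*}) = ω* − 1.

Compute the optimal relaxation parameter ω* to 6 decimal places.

½·tridiag(1,0,1) at n=178: λ_k = cos(kπ/179); max |λ| at k=1 ⇒ ρ_J = cos(π/179) ≈ 0.999846.
root = sin(π/179) = 0.0175499  (since 1−cos² = sin²).
Then 2/(1+√(1−ρ_J²)) = 2/(1+0.0175499); ω* = 2/1.0175499 = 1.965506.
and ρ(B_{ω*}) = 1.965506 − 1 = 0.965506.

ω* = 1.965506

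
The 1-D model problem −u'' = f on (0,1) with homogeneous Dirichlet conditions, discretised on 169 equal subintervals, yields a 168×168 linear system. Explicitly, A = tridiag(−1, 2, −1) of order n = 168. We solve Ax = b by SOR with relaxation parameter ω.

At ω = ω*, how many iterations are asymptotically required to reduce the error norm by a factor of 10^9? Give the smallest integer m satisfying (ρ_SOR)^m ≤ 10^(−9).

n=168: λ(B_J) = 1 − λ(A)/2 = cos(kπ/169); k=1 gives ρ_J = 0.9998272.
√(1 − cos²(π/169)) = sin(π/169) ≈ 0.0185882.
Young: ω* = 2/(1+√(1−ρ_J²)) = 2/(1+0.0185882) = 2/1.0185882 = 1.9635020.
At ω = 1.9635020 every |λ(B_ω)| = ω−1, so ρ_SOR = 0.9635020.
9·ln10 = 20.7233; −ln(0.9635020) = 0.0371807; m = ⌈20.7233/0.0371807⌉ = ⌈557.367⌉ = 558.

m = 558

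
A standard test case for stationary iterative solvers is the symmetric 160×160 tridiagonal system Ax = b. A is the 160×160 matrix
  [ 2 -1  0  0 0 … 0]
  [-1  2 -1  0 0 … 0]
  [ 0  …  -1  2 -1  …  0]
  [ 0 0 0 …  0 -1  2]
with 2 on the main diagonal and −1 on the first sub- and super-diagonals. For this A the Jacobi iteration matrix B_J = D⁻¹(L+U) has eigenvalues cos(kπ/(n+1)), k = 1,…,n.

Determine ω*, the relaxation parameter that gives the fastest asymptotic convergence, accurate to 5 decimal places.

ω* = 1.96172

ρ_J = max_k |cos(kπ/161)| = cos(π/161) = 0.99981
√(1−ρ_J²) simplifies to sin(π/161) = 0.019512.
ω* = 2 / (1 + 0.019512) = 2 / 1.019512 ≈ 1.96172.
and ρ(B_{ω*}) = 1.96172 − 1 = 0.96172.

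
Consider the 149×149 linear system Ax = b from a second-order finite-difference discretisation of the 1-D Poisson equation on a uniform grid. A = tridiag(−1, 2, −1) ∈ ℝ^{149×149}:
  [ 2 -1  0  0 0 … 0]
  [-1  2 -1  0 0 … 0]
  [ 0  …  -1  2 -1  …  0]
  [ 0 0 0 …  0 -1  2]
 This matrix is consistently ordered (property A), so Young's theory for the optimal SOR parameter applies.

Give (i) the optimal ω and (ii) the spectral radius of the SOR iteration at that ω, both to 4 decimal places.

ω* = 1.9590, ρ_SOR = 0.9590

ρ_J = max_k |cos(kπ/150)| = cos(π/150) = 0.9998
root = sin(π/150) = 0.02094  (since 1−cos² = sin²).
ω* = 2 / (1 + 0.02094) = 2 / 1.02094 ≈ 1.9590.
[ρ_SOR] ω* − 1 = 0.9590.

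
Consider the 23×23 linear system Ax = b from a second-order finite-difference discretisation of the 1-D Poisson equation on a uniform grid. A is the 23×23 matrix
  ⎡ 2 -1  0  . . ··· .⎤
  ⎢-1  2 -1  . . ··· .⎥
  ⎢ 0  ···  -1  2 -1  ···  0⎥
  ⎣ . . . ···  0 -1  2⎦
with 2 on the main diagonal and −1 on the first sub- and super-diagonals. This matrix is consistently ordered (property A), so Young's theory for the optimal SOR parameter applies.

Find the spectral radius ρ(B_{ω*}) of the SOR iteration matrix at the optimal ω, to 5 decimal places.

With n=23, ρ(Jacobi) = cos(π/24) = 0.99144.
root = sin(π/24) = 0.130526  (since 1−cos² = sin²).
[ω*] 2 ÷ (1 + 0.130526) = 2 ÷ 1.130526 = 1.76909.
and ρ(B_{ω*}) = 1.76909 − 1 = 0.76909.

ρ_SOR = 0.76909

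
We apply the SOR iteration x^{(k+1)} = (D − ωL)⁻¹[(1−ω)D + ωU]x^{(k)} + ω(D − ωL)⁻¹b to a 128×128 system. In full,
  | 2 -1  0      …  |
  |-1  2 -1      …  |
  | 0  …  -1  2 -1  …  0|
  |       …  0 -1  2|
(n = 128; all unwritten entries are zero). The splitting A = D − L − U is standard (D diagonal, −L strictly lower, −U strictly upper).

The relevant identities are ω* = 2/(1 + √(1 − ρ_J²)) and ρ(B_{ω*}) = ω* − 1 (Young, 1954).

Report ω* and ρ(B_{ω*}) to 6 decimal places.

ω* = 1.952456, ρ_SOR = 0.952456

With n=128, ρ(Jacobi) = cos(π/129) = 0.999703.
√(1−ρ_J²) = |sin(π/129)| = 0.0243510
[ω*] 2 ÷ (1 + 0.0243510) = 2 ÷ 1.0243510 = 1.952456.
At ω = 1.952456 every |λ(B_ω)| = ω−1, so ρ_SOR = 0.952456.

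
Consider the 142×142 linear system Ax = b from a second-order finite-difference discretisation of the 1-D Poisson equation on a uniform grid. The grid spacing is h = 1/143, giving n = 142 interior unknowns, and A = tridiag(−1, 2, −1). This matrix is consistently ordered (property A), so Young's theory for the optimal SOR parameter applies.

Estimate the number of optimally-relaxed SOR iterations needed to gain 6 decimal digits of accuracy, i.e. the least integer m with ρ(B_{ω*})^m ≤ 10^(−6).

B_J for the 142×142 system has eigenvalues cos(kπ/143); ρ_J = cos(π/143) = 0.9997587.
√(1 − cos²(π/143)) = sin(π/143) ≈ 0.0219674.
ω* = 2/(1+0.0219674) = 1.9570096
Hence ρ(B_{ω*}) = 1.9570096 − 1 = 0.9570096.
m ≥ 6·ln10 / (−ln 0.9570096) = 314.404; smallest integer m = 315.

m = 315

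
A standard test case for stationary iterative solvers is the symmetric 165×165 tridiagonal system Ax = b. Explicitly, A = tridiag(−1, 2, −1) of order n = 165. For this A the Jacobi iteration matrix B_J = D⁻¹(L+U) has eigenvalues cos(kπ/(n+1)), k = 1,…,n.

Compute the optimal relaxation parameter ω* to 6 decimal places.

ω* = 1.962855

B_J for the 165×165 system has eigenvalues cos(kπ/166); ρ_J = cos(π/166) = 0.999821.
√(1−ρ_J²) simplifies to sin(π/166) = 0.0189241.
[ω*] 2 ÷ (1 + 0.0189241) = 2 ÷ 1.0189241 = 1.962855.
At ω = 1.962855 every |λ(B_ω)| = ω−1, so ρ_SOR = 0.962855.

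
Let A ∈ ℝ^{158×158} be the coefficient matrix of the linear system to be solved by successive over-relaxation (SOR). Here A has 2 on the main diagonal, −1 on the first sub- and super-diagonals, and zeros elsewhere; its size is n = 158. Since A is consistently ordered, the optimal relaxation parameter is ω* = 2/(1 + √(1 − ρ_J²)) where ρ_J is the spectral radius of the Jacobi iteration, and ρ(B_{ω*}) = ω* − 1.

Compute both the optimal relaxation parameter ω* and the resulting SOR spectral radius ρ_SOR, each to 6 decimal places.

ω* = 1.961251, ρ_SOR = 0.961251

With n=158, ρ(Jacobi) = cos(π/159) = 0.999805.
√(1 − cos²(π/159)) = sin(π/159) ≈ 0.0197572.
ω* = 2 / (1 + 0.0197572) = 2 / 1.0197572 ≈ 1.961251.
ρ_SOR = ω* − 1 = 1.961251 − 1 = 0.961251.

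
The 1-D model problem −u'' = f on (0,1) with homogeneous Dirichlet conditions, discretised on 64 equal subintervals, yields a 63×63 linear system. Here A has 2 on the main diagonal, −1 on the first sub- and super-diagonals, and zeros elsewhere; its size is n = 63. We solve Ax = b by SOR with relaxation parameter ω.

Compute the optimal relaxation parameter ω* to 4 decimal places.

ω* = 1.9065

With n=63, ρ(Jacobi) = cos(π/64) = 0.9988.
√(1−ρ_J²) = |sin(π/64)| = 0.04907
Then 2/(1+√(1−ρ_J²)) = 2/(1+0.04907); ω* = 2/1.04907 = 1.9065.
Hence ρ(B_{ω*}) = 1.9065 − 1 = 0.9065.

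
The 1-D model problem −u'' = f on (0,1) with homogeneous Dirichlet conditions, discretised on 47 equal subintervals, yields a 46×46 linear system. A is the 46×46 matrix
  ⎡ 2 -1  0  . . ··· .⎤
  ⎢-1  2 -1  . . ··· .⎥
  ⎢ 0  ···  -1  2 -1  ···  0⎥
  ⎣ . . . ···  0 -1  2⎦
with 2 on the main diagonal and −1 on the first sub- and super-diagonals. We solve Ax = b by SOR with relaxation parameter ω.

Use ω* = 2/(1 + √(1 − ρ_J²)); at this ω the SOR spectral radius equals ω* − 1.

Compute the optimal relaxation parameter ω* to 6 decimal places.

n=46: λ(B_J) = 1 − λ(A)/2 = cos(kπ/47); k=1 gives ρ_J = 0.997767.
√(1 − cos²(π/47)) = sin(π/47) ≈ 0.0667926.
Young: ω* = 2/(1+√(1−ρ_J²)) = 2/(1+0.0667926) = 2/1.0667926 = 1.874779.
ρ_SOR = ω* − 1 ≈ 0.874779.

ω* = 1.874779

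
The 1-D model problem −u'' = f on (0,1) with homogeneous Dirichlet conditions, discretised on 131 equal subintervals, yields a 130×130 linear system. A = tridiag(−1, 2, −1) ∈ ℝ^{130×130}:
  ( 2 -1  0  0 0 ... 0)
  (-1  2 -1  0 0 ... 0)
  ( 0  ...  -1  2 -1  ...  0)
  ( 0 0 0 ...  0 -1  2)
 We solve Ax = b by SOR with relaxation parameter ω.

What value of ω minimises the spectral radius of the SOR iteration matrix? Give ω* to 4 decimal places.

With n=130, ρ(Jacobi) = cos(π/131) = 0.9997.
root = sin(π/131) = 0.02398  (since 1−cos² = sin²).
Young: ω* = 2/(1+√(1−ρ_J²)) = 2/(1+0.02398) = 2/1.02398 = 1.9532.
ρ_SOR = ω* − 1 ≈ 0.9532.

ω* = 1.9532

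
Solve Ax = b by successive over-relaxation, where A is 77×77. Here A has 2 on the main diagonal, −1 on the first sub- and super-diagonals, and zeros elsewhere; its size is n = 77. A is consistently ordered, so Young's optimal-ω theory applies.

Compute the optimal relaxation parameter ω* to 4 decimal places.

[ρ_J] n=77: ρ(B_J) = cos(π/(n+1)) = cos(π/78) = 0.9992.
1 − cos²(π/78) = sin²(π/78) ⇒ √(1−ρ_J²) = sin(π/78) = 0.04027.
[ω*] 2 ÷ (1 + 0.04027) = 2 ÷ 1.04027 = 1.9226.
Hence ρ(B_{ω*}) = 1.9226 − 1 = 0.9226.

ω* = 1.9226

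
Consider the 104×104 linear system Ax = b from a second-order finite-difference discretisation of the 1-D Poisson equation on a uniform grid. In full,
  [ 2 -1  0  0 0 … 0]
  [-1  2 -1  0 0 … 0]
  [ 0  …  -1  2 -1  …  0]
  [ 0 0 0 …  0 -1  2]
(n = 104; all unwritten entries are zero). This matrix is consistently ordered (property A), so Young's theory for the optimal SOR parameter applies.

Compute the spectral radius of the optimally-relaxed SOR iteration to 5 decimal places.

ρ_SOR = 0.94191

ρ_J = max_k |cos(kπ/105)| = cos(π/105) = 0.99955
√(1−ρ_J²) simplifies to sin(π/105) = 0.029915.
Then 2/(1+√(1−ρ_J²)) = 2/(1+0.029915); ω* = 2/1.029915 = 1.94191.
and ρ(B_{ω*}) = 1.94191 − 1 = 0.94191.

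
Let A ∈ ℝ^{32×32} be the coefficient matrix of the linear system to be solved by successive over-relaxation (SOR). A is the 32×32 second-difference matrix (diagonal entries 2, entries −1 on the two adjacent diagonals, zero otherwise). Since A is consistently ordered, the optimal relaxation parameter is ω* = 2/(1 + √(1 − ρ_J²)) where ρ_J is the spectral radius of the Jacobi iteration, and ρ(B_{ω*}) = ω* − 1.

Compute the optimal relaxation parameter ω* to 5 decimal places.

½·tridiag(1,0,1) at n=32: λ_k = cos(kπ/33); max |λ| at k=1 ⇒ ρ_J = cos(π/33) ≈ 0.99547.
root = sin(π/33) = 0.095056  (since 1−cos² = sin²).
ω* = 2/(1+0.095056) = 1.82639
and ρ(B_{ω*}) = 1.82639 − 1 = 0.82639.

ω* = 1.82639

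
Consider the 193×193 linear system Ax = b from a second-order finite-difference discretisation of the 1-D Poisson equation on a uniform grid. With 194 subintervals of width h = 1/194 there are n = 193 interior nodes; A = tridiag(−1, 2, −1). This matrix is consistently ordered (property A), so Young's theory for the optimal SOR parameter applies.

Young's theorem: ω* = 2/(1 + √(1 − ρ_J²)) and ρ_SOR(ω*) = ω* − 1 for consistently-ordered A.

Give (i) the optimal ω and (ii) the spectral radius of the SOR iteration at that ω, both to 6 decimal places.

½·tridiag(1,0,1) at n=193: λ_k = cos(kπ/194); max |λ| at k=1 ⇒ ρ_J = cos(π/194) ≈ 0.999869.
root = sin(π/194) = 0.0161931  (since 1−cos² = sin²).
ω* = 2/(1+0.0161931) = 1.968130
ρ_SOR = ω* − 1 ≈ 0.968130.

ω* = 1.968130, ρ_SOR = 0.968130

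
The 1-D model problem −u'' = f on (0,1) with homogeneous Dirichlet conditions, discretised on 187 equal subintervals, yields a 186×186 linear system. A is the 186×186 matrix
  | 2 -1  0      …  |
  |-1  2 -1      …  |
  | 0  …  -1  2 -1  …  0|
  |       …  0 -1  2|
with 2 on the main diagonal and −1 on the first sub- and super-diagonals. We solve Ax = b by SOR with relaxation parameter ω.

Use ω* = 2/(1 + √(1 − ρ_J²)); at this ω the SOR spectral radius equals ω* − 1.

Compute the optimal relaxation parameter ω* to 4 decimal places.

B_J for the 186×186 system has eigenvalues cos(kπ/187); ρ_J = cos(π/187) = 0.9999.
1 − cos²(π/187) = sin²(π/187) ⇒ √(1−ρ_J²) = sin(π/187) = 0.01680.
ω* = 2/(1 + 0.01680) = 2/1.01680 = 1.9670.
[ρ_SOR] ω* − 1 = 0.9670.

ω* = 1.9670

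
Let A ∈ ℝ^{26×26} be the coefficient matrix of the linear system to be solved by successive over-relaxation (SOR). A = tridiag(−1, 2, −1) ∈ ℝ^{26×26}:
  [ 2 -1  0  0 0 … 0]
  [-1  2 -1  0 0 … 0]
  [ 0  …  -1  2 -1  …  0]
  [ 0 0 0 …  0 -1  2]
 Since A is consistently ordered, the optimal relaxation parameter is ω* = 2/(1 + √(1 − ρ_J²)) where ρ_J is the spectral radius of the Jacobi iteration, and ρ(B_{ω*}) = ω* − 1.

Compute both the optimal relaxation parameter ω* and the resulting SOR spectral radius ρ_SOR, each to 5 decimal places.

ω* = 1.79197, ρ_SOR = 0.79197

[ρ_J] n=26: ρ(B_J) = cos(π/(n+1)) = cos(π/27) = 0.99324.
√(1−ρ_J²) simplifies to sin(π/27) = 0.116093.
ω* = 2/(1+0.116093) = 1.79197
At ω = 1.79197 every |λ(B_ω)| = ω−1, so ρ_SOR = 0.79197.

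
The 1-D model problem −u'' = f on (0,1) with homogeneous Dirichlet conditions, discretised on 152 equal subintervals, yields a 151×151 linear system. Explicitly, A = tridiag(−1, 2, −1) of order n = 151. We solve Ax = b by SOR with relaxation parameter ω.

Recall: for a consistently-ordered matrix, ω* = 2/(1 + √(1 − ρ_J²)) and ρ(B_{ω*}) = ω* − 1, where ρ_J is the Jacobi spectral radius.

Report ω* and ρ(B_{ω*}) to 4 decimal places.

ω* = 1.9595, ρ_SOR = 0.9595

spectrum of D⁻¹(L+U) = {cos(kπ/152) : 1≤k≤151}; ρ_J = cos(π/152) = 0.9998.
√(1−ρ_J²) simplifies to sin(π/152) = 0.02067.
ω* = 2/(1+0.02067) = 1.9595
and ρ(B_{ω*}) = 1.9595 − 1 = 0.9595.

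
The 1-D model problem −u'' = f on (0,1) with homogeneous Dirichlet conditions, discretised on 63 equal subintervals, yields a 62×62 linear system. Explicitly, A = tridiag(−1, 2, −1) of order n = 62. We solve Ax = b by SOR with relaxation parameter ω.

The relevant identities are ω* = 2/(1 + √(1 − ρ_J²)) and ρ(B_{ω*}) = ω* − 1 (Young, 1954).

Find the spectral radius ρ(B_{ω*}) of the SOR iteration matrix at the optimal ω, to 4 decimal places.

[ρ_J] n=62: ρ(B_J) = cos(π/(n+1)) = cos(π/63) = 0.9988.
root = sin(π/63) = 0.04985  (since 1−cos² = sin²).
Then 2/(1+√(1−ρ_J²)) = 2/(1+0.04985); ω* = 2/1.04985 = 1.9050.
At ω = 1.9050 every |λ(B_ω)| = ω−1, so ρ_SOR = 0.9050.

ρ_SOR = 0.9050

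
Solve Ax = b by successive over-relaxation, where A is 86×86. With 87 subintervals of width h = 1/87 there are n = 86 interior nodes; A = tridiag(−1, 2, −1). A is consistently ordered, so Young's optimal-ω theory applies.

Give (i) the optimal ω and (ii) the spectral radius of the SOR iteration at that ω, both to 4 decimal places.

[ρ_J] n=86: ρ(B_J) = cos(π/(n+1)) = cos(π/87) = 0.9993.
√(1−ρ_J²) simplifies to sin(π/87) = 0.03610.
ω* = 2/(1+0.03610) = 1.9303
and ρ(B_{ω*}) = 1.9303 − 1 = 0.9303.

ω* = 1.9303, ρ_SOR = 0.9303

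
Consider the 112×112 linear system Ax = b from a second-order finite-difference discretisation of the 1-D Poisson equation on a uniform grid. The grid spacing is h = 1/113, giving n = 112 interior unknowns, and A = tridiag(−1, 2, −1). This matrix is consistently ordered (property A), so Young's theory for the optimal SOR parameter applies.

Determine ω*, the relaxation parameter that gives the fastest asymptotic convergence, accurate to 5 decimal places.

ρ_J = max_k |cos(kπ/113)| = cos(π/113) = 0.99961
root = sin(π/113) = 0.027798  (since 1−cos² = sin²).
So ω* = 2/1.027798 = 1.94591 (Young).
and ρ(B_{ω*}) = 1.94591 − 1 = 0.94591.

ω* = 1.94591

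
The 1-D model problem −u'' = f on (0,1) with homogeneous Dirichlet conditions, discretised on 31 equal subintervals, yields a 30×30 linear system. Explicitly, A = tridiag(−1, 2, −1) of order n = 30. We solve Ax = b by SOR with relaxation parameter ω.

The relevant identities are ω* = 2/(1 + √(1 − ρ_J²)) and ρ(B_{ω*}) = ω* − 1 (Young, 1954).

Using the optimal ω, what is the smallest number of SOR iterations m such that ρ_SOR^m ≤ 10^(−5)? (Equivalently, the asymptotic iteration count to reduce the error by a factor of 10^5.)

m = 57

With n=30, ρ(Jacobi) = cos(π/31) = 0.9948693.
root = sin(π/31) = 0.1011683  (since 1−cos² = sin²).
ω* = 2/(1+0.1011683) = 1.8162528
Hence ρ(B_{ω*}) = 1.8162528 − 1 = 0.8162528.
ρ_SOR^m ≤ 10^(−5) ⇔ m ≥ 5·ln10/(−ln 0.8162528) = 11.5129/0.203031 = 56.705; m = ⌈56.705⌉ = 57.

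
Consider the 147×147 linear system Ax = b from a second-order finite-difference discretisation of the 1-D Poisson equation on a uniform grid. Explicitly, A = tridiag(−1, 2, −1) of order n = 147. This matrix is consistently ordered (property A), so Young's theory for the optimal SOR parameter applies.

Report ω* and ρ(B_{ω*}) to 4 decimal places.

ω* = 1.9584, ρ_SOR = 0.9584

[ρ_J] n=147: ρ(B_J) = cos(π/(n+1)) = cos(π/148) = 0.9998.
1 − cos²(π/148) = sin²(π/148) ⇒ √(1−ρ_J²) = sin(π/148) = 0.02123.
ω* = 2 / (1 + 0.02123) = 2 / 1.02123 ≈ 1.9584.
and ρ(B_{ω*}) = 1.9584 − 1 = 0.9584.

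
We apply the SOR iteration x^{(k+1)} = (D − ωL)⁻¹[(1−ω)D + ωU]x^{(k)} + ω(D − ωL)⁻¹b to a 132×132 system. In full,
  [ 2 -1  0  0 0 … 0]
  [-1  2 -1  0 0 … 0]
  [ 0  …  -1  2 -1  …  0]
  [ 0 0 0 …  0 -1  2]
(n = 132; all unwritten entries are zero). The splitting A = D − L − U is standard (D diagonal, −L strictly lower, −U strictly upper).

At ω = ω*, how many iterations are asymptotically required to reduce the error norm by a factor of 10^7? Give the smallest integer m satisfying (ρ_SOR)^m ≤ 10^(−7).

spectrum of D⁻¹(L+U) = {cos(kπ/133) : 1≤k≤132}; ρ_J = cos(π/133) = 0.9997210.
1 − cos²(π/133) = sin²(π/133) ⇒ √(1−ρ_J²) = sin(π/133) = 0.0236188.
ω* = 2/(1+0.0236188) = 1.9538524
At ω = 1.9538524 every |λ(B_ω)| = ω−1, so ρ_SOR = 0.9538524.
For 7 digits: m = 7·ln10 / (−ln 0.9538524) = 16.1181/0.0472463 = 341.151; round up → m = 342.

m = 342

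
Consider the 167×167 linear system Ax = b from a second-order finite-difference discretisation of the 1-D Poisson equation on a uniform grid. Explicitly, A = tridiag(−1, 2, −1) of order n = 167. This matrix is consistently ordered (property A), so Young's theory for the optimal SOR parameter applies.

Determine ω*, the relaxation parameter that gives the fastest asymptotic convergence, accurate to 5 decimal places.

ω* = 1.96329

spectrum of D⁻¹(L+U) = {cos(kπ/168) : 1≤k≤167}; ρ_J = cos(π/168) = 0.99983.
√(1 − cos²(π/168)) = sin(π/168) ≈ 0.018699.
ω* = 2/(1 + 0.018699) = 2/1.018699 = 1.96329.
and ρ(B_{ω*}) = 1.96329 − 1 = 0.96329.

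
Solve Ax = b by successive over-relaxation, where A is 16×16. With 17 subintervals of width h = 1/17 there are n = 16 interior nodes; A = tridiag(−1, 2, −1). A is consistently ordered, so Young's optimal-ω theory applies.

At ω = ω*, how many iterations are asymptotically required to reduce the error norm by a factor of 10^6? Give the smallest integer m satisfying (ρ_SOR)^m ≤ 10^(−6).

ρ_J = max_k |cos(kπ/17)| = cos(π/17) = 0.9829731
1 − cos²(π/17) = sin²(π/17) ⇒ √(1−ρ_J²) = sin(π/17) = 0.1837495.
ω* = 2/(1+0.1837495) = 1.6895466
[ρ_SOR] ω* − 1 = 0.6895466.
Need (0.6895466)^m ≤ 10^(−6): m ≥ 6·ln10/|ln 0.6895466| = 13.8155/0.371721 = 37.166 ⇒ m = 38.

m = 38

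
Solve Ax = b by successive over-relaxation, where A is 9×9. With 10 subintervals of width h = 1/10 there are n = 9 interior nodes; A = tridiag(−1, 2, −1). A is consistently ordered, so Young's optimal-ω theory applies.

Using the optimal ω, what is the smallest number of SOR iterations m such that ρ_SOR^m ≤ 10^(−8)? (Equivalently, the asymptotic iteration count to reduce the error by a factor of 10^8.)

With n=9, ρ(Jacobi) = cos(π/10) = 0.9510565.
√(1−ρ_J²) simplifies to sin(π/10) = 0.3090170.
Then 2/(1+√(1−ρ_J²)) = 2/(1+0.3090170); ω* = 2/1.3090170 = 1.5278640.
[ρ_SOR] ω* − 1 = 0.5278640.
m ≥ 8·ln10 / (−ln 0.5278640) = 28.831; smallest integer m = 29.

m = 29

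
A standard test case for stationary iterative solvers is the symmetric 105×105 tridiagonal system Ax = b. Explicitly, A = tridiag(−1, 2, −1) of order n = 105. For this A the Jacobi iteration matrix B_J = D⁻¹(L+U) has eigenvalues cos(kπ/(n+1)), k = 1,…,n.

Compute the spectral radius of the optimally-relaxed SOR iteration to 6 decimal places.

spectrum of D⁻¹(L+U) = {cos(kπ/106) : 1≤k≤105}; ρ_J = cos(π/106) = 0.999561.
√(1−ρ_J²) = |sin(π/106)| = 0.0296333
ω* = 2/(1 + 0.0296333) = 2/1.0296333 = 1.942439.
ρ_SOR = ω* − 1 = 1.942439 − 1 = 0.942439.

ρ_SOR = 0.942439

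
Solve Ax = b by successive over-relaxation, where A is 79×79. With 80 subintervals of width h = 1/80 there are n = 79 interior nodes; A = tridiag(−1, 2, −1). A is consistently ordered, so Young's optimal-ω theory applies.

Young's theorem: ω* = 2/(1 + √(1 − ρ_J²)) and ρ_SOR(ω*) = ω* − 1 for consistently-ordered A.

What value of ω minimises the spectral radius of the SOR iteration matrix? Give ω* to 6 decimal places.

ω* = 1.924447

[ρ_J] n=79: ρ(B_J) = cos(π/(n+1)) = cos(π/80) = 0.999229.
√(1−ρ_J²) = |sin(π/80)| = 0.0392598
Young: ω* = 2/(1+√(1−ρ_J²)) = 2/(1+0.0392598) = 2/1.0392598 = 1.924447.
ρ_SOR = ω* − 1 ≈ 0.924447.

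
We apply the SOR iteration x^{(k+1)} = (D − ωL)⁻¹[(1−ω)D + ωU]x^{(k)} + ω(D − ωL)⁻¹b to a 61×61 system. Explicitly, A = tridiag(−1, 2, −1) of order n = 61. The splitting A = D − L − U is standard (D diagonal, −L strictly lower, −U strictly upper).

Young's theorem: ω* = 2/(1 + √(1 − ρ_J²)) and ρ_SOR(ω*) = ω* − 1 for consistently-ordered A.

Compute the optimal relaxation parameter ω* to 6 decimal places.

½·tridiag(1,0,1) at n=61: λ_k = cos(kπ/62); max |λ| at k=1 ⇒ ρ_J = cos(π/62) ≈ 0.998717.
1 − cos²(π/62) = sin²(π/62) ⇒ √(1−ρ_J²) = sin(π/62) = 0.0506492.
[ω*] 2 ÷ (1 + 0.0506492) = 2 ÷ 1.0506492 = 1.903585.
ρ_SOR = ω* − 1 = 1.903585 − 1 = 0.903585.

ω* = 1.903585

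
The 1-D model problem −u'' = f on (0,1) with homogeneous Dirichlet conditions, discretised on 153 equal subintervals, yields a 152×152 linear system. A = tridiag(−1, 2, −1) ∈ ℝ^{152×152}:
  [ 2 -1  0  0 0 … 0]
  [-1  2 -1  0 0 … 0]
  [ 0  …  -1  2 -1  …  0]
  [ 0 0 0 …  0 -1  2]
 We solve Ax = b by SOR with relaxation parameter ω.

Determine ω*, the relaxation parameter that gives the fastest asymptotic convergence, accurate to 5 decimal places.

B_J for the 152×152 system has eigenvalues cos(kπ/153); ρ_J = cos(π/153) = 0.99979.
1 − cos²(π/153) = sin²(π/153) ⇒ √(1−ρ_J²) = sin(π/153) = 0.020532.
Young: ω* = 2/(1+√(1−ρ_J²)) = 2/(1+0.020532) = 2/1.020532 = 1.95976.
and ρ(B_{ω*}) = 1.95976 − 1 = 0.95976.

ω* = 1.95976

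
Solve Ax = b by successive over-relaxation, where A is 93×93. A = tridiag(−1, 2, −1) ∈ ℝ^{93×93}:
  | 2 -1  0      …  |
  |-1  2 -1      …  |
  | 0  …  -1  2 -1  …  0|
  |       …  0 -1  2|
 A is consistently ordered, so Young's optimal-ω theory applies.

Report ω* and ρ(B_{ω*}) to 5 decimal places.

With n=93, ρ(Jacobi) = cos(π/94) = 0.99944.
√(1 − cos²(π/94)) = sin(π/94) ≈ 0.033415.
[ω*] 2 ÷ (1 + 0.033415) = 2 ÷ 1.033415 = 1.93533.
Hence ρ(B_{ω*}) = 1.93533 − 1 = 0.93533.

ω* = 1.93533, ρ_SOR = 0.93533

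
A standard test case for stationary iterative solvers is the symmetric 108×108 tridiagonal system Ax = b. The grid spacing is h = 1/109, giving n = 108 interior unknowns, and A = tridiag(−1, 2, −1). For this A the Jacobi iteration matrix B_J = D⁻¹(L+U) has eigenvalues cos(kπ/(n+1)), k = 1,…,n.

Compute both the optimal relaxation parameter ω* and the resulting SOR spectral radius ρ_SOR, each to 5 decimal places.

ω* = 1.94398, ρ_SOR = 0.94398

B_J for the 108×108 system has eigenvalues cos(kπ/109); ρ_J = cos(π/109) = 0.99958.
√(1 − cos²(π/109)) = sin(π/109) ≈ 0.028818.
ω* = 2 / (1 + 0.028818) = 2 / 1.028818 ≈ 1.94398.
ρ_SOR = ω* − 1 = 1.94398 − 1 = 0.94398.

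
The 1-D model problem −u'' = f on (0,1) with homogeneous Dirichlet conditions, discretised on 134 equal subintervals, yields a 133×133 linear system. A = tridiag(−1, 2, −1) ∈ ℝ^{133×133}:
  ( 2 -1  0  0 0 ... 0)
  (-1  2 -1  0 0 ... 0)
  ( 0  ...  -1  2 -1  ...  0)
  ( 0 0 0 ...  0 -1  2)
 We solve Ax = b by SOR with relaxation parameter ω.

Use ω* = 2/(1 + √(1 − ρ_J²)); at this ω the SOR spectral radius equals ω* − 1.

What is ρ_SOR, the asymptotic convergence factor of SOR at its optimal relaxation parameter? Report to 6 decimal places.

ρ_J = max_k |cos(kπ/134)| = cos(π/134) = 0.999725
1 − cos²(π/134) = sin²(π/134) ⇒ √(1−ρ_J²) = sin(π/134) = 0.0234426.
Young: ω* = 2/(1+√(1−ρ_J²)) = 2/(1+0.0234426) = 2/1.0234426 = 1.954189.
ρ(B_{ω*}) = ω*−1 = 0.954189

ρ_SOR = 0.954189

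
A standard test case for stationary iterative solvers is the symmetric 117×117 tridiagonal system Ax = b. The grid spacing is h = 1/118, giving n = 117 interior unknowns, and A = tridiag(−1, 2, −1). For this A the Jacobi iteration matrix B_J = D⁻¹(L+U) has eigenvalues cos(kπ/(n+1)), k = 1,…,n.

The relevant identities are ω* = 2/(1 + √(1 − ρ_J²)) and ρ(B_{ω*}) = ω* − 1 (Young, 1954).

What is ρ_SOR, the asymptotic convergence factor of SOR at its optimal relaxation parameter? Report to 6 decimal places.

ρ_SOR = 0.948140

½·tridiag(1,0,1) at n=117: λ_k = cos(kπ/118); max |λ| at k=1 ⇒ ρ_J = cos(π/118) ≈ 0.999646.
√(1−ρ_J²) simplifies to sin(π/118) = 0.0266205.
Young: ω* = 2/(1+√(1−ρ_J²)) = 2/(1+0.0266205) = 2/1.0266205 = 1.948140.
ρ_SOR = ω* − 1 ≈ 0.948140.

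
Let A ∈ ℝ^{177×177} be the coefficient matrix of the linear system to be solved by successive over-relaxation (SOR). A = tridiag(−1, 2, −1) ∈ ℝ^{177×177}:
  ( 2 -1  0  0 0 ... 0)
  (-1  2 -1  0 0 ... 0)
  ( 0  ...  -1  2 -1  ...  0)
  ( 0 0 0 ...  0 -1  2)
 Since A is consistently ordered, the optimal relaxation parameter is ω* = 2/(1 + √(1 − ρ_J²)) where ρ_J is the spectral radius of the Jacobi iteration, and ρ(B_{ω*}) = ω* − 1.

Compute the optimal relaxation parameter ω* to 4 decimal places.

ω* = 1.9653

B_J for the 177×177 system has eigenvalues cos(kπ/178); ρ_J = cos(π/178) = 0.9998.
1 − cos²(π/178) = sin²(π/178) ⇒ √(1−ρ_J²) = sin(π/178) = 0.01765.
ω* = 2/(1+0.01765) = 1.9653
ρ_SOR = ω* − 1 = 1.9653 − 1 = 0.9653.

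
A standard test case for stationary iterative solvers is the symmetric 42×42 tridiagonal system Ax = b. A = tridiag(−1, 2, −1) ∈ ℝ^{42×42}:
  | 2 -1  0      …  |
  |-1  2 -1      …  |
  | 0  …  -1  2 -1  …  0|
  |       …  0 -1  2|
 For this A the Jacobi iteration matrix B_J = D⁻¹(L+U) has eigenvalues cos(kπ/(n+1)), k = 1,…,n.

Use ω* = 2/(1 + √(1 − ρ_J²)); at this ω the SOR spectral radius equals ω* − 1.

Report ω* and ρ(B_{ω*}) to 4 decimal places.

ω* = 1.8639, ρ_SOR = 0.8639

ρ_J = max_k |cos(kπ/43)| = cos(π/43) = 0.9973
1 − cos²(π/43) = sin²(π/43) ⇒ √(1−ρ_J²) = sin(π/43) = 0.07300.
[ω*] 2 ÷ (1 + 0.07300) = 2 ÷ 1.07300 = 1.8639.
ρ(B_{ω*}) = ω*−1 = 0.8639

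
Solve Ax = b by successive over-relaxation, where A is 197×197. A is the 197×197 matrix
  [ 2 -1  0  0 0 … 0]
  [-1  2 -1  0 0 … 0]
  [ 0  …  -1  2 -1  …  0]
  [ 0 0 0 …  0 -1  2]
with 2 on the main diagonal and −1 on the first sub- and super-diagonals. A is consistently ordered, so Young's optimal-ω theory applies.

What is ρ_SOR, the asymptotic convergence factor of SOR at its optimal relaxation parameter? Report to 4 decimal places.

[ρ_J] n=197: ρ(B_J) = cos(π/(n+1)) = cos(π/198) = 0.9999.
root = sin(π/198) = 0.01587  (since 1−cos² = sin²).
[ω*] 2 ÷ (1 + 0.01587) = 2 ÷ 1.01587 = 1.9688.
At ω = 1.9688 every |λ(B_ω)| = ω−1, so ρ_SOR = 0.9688.

ρ_SOR = 0.9688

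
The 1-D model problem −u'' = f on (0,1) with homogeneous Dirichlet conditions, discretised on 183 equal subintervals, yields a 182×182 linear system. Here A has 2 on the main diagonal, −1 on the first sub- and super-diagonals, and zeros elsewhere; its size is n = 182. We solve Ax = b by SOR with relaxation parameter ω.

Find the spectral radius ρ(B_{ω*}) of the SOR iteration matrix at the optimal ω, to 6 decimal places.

With n=182, ρ(Jacobi) = cos(π/183) = 0.999853.
√(1−ρ_J²) simplifies to sin(π/183) = 0.0171663.
[ω*] 2 ÷ (1 + 0.0171663) = 2 ÷ 1.0171663 = 1.966247.
and ρ(B_{ω*}) = 1.966247 − 1 = 0.966247.

ρ_SOR = 0.966247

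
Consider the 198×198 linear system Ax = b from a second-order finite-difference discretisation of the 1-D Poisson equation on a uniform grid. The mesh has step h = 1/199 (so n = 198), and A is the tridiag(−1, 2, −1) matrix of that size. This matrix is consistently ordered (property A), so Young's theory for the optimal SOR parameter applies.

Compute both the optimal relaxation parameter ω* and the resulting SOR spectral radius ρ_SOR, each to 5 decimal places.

ρ_J = max_k |cos(kπ/199)| = cos(π/199) = 0.99988
1 − cos²(π/199) = sin²(π/199) ⇒ √(1−ρ_J²) = sin(π/199) = 0.015786.
[ω*] 2 ÷ (1 + 0.015786) = 2 ÷ 1.015786 = 1.96892.
and ρ(B_{ω*}) = 1.96892 − 1 = 0.96892.

ω* = 1.96892, ρ_SOR = 0.96892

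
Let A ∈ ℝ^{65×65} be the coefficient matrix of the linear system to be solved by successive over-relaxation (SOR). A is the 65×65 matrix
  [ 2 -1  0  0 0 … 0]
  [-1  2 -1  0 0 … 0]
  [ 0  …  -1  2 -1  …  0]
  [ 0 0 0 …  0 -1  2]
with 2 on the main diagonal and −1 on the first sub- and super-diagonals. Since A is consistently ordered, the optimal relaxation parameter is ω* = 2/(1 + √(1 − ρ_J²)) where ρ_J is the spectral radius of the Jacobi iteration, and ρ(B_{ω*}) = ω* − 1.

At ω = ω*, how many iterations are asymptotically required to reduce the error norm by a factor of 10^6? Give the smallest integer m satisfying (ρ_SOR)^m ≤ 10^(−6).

m = 146

With n=65, ρ(Jacobi) = cos(π/66) = 0.9988673.
√(1 − cos²(π/66)) = sin(π/66) ≈ 0.0475819.
ω* = 2/(1+0.0475819) = 1.9091586
At ω = 1.9091586 every |λ(B_ω)| = ω−1, so ρ_SOR = 0.9091586.
Need (0.9091586)^m ≤ 10^(−6): m ≥ 6·ln10/|ln 0.9091586| = 13.8155/0.0952357 = 145.066 ⇒ m = 146.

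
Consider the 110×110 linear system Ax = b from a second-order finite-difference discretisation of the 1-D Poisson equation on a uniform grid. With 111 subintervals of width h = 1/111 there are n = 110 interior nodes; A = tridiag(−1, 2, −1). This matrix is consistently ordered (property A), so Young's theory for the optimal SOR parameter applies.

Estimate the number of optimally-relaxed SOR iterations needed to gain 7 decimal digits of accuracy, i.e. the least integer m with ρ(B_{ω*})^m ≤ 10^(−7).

spectrum of D⁻¹(L+U) = {cos(kπ/111) : 1≤k≤110}; ρ_J = cos(π/111) = 0.9995995.
√(1−ρ_J²) = |sin(π/111)| = 0.0282989
ω* = 2/(1 + 0.0282989) = 2/1.0282989 = 1.9449598.
Hence ρ(B_{ω*}) = 1.9449598 − 1 = 0.9449598.
Need (0.9449598)^m ≤ 10^(−7): m ≥ 7·ln10/|ln 0.9449598| = 16.1181/0.0566129 = 284.707 ⇒ m = 285.

m = 285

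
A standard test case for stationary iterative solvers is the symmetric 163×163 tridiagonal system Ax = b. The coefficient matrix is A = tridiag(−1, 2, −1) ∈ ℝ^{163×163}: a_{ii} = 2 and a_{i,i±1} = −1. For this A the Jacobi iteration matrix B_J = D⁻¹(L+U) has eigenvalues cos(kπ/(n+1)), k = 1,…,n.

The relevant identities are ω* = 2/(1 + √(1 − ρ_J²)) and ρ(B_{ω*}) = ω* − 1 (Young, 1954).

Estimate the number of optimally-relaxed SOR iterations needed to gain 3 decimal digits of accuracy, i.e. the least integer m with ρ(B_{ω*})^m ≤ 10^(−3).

m = 181

n=163: λ(B_J) = 1 − λ(A)/2 = cos(kπ/164); k=1 gives ρ_J = 0.9998165.
root = sin(π/164) = 0.0191549  (since 1−cos² = sin²).
ω* = 2/(1 + 0.0191549) = 2/1.0191549 = 1.9624102.
and ρ(B_{ω*}) = 1.9624102 − 1 = 0.9624102.
ρ_SOR^m ≤ 10^(−3) ⇔ m ≥ 3·ln10/(−ln 0.9624102) = 6.90776/0.0383145 = 180.291; m = ⌈180.291⌉ = 181.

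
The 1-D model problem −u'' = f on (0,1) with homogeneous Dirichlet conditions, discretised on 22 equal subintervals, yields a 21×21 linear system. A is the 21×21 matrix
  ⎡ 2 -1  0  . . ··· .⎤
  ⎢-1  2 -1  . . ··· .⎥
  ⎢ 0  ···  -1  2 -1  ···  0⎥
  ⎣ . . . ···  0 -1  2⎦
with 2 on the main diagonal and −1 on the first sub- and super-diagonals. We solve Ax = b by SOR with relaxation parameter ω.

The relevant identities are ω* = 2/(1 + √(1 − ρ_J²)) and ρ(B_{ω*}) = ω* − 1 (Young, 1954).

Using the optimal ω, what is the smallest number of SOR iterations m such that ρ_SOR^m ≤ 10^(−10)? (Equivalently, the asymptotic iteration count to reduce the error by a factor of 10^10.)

m = 81

[ρ_J] n=21: ρ(B_J) = cos(π/(n+1)) = cos(π/22) = 0.9898214.
1 − cos²(π/22) = sin²(π/22) ⇒ √(1−ρ_J²) = sin(π/22) = 0.1423148.
Young: ω* = 2/(1+√(1−ρ_J²)) = 2/(1+0.1423148) = 2/1.1423148 = 1.7508309.
[ρ_SOR] ω* − 1 = 0.7508309.
Need (0.7508309)^m ≤ 10^(−10): m ≥ 10·ln10/|ln 0.7508309| = 23.0259/0.286575 = 80.349 ⇒ m = 81.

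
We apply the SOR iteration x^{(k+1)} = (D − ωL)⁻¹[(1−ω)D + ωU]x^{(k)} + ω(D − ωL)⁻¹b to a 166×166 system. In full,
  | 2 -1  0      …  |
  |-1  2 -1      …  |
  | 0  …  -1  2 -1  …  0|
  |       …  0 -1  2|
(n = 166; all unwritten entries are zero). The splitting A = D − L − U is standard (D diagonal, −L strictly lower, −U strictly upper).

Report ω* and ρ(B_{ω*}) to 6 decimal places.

ω* = 1.963073, ρ_SOR = 0.963073

n=166: λ(B_J) = 1 − λ(A)/2 = cos(kπ/167); k=1 gives ρ_J = 0.999823.
√(1 − cos²(π/167)) = sin(π/167) ≈ 0.0188108.
ω* = 2/(1 + 0.0188108) = 2/1.0188108 = 1.963073.
ρ(B_{ω*}) = ω*−1 = 0.963073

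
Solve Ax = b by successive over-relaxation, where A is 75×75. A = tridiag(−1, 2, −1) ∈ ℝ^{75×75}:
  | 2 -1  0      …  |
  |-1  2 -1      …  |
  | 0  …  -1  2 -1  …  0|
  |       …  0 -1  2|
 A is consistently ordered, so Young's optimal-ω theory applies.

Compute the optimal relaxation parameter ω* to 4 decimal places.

spectrum of D⁻¹(L+U) = {cos(kπ/76) : 1≤k≤75}; ρ_J = cos(π/76) = 0.9991.
1 − cos²(π/76) = sin²(π/76) ⇒ √(1−ρ_J²) = sin(π/76) = 0.04132.
ω* = 2/(1+0.04132) = 1.9206
Hence ρ(B_{ω*}) = 1.9206 − 1 = 0.9206.

ω* = 1.9206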